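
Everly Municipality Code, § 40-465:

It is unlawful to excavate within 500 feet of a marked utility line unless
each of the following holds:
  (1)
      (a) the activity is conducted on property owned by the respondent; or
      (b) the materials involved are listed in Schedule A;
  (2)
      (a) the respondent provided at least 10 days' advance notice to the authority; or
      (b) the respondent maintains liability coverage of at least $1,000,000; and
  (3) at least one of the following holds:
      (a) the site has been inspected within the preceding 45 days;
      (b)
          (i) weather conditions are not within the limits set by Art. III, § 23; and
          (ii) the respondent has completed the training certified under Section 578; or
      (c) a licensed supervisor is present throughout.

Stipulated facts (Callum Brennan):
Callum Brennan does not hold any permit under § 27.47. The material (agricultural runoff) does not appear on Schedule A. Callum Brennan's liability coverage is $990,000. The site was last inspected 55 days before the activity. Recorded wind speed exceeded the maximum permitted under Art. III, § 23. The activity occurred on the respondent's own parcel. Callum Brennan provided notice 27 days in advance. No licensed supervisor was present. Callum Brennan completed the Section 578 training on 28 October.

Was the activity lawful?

Yes — lawful.

(a) own property — satisfied.
(b) Schedule A material — not met.
So (1) is satisfied (T OR F).
(a) ≥10 days' notice — met.
(b) coverage ≥ $1,000,000 — fails.
(2): T OR F → true.
(a) site inspected — not met.
(i) not (weather ok) — holds.
(ii) training certified — met.
(b): T AND T → true.
(c) supervisor present — not satisfied.
So (3) is satisfied (F OR T OR F).
Overall = T AND T AND T = true.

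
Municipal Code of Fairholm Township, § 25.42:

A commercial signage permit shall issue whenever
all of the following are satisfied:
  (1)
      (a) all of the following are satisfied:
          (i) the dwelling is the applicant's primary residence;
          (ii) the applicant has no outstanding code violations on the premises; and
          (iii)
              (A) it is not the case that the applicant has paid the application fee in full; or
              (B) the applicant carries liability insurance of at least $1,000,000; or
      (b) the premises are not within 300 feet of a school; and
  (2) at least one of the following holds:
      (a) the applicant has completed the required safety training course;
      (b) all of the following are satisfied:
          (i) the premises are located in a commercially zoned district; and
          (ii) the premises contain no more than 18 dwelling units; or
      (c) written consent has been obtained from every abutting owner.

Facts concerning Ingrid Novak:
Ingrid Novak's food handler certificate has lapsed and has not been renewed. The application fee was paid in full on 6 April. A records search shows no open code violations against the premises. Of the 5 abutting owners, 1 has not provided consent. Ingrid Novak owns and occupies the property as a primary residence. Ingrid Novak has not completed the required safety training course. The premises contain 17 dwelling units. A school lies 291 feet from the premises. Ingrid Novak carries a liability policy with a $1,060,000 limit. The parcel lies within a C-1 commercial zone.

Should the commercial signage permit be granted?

(i) primary residence — met.
(ii) no code violations — met.
(A) not (fee paid) — not met.
(B) insurance ≥ $1,000,000 — holds.
(iii): F OR T → true.
(a): T AND T AND T → true.
(b) ≥300 ft from school — not satisfied.
(1) = T OR F = true.
(a) safety training — not met.
(i) commercially zoned — holds.
(ii) ≤ 18 units — met.
So (b) is satisfied (T AND T).
(c) all abutters consent — not met.
(2) = F OR T OR F = true.
So Overall is satisfied (T AND T).

Yes — granted.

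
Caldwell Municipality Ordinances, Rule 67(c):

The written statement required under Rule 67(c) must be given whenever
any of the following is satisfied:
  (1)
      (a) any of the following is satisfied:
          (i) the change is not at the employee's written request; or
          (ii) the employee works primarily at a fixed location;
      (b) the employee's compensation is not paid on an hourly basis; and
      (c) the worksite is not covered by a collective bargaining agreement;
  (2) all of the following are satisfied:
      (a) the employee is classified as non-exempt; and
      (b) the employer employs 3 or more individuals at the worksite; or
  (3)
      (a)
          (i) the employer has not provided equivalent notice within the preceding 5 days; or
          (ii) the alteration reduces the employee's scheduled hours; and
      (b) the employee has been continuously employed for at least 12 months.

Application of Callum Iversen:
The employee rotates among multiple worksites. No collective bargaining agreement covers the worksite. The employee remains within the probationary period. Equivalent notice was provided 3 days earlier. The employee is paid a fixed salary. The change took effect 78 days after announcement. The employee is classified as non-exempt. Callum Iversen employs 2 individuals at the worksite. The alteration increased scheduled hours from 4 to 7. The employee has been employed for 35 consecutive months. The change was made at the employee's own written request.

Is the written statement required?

No — not required.

(i) not employee-requested — not satisfied.
(ii) fixed location — not satisfied.
(a): F OR F → false.
(b) not (hourly-paid) — holds.
(c) no CBA — satisfied.
So (1) is not satisfied (F AND T AND T).
(a) non-exempt — satisfied.
(b) ≥ 3 at site — not satisfied.
So (2) is not satisfied (T AND F).
(i) no recent notice — not met.
(ii) hours reduced — fails.
So (a) is not satisfied (F OR F).
(b) tenure ≥ 12 mo. — holds.
(3): F AND T → false.
Overall = F OR F OR F = false.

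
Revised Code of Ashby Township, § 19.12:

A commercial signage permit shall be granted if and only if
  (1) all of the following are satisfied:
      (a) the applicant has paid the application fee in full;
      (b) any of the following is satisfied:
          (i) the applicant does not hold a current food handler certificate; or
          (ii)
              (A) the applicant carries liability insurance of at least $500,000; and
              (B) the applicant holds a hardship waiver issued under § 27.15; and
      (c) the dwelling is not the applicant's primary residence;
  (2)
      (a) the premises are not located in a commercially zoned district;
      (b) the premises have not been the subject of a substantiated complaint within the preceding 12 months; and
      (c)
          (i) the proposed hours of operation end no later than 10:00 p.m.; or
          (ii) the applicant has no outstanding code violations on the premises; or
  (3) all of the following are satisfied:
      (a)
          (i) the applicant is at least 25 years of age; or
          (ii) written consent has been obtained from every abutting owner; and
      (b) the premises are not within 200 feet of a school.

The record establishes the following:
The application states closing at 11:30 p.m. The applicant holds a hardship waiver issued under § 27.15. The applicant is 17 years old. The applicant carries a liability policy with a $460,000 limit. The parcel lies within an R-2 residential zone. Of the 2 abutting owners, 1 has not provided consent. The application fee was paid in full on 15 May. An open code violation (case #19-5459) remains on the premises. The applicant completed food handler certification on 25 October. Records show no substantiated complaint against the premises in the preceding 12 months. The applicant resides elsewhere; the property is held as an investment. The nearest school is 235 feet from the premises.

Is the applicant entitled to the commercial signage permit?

No — denied.

(a) fee paid — met.
(i) not (food handler cert.) — not met.
(A) insurance ≥ $500,000 — fails.
(B) hardship waiver — holds.
(ii) = F AND T = false.
(b) = F OR F = false.
(c) not (primary residence) — holds.
(1) = T AND F AND T = false.
(a) not (commercially zoned) — satisfied.
(b) no complaint in 12 mo. — holds.
(i) closes by 10 p.m. — not met.
(ii) no code violations — fails.
(c) = F OR F = false.
(2): T AND T AND F → false.
(i) age ≥ 25 — fails.
(ii) all abutters consent — fails.
So (a) is not satisfied (F OR F).
(b) ≥200 ft from school — holds.
(3) = F AND T = false.
Overall: F OR F OR F → false.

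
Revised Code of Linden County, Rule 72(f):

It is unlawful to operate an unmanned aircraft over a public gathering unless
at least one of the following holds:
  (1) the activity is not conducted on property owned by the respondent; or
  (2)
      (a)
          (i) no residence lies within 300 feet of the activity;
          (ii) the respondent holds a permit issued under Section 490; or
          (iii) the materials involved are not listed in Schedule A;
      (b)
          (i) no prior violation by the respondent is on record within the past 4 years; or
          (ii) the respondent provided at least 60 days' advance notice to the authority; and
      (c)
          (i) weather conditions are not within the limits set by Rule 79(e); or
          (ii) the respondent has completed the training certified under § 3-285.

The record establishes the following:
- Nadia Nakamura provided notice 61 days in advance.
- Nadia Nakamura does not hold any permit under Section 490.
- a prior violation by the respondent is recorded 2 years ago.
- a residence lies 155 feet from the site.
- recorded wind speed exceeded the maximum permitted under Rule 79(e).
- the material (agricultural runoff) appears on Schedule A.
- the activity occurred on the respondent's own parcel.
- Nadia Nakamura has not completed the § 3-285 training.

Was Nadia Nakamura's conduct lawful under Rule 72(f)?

(1) not (own property) — fails.
(i) no residence in 300 ft — not met.
(ii) holds permit — not satisfied.
(iii) not (Schedule A material) — not satisfied.
So (a) is not satisfied (F OR F OR F).
(i) no prior violation — not satisfied.
(ii) ≥60 days' notice — met.
(b): F OR T → true.
(i) not (weather ok) — holds.
(ii) training certified — not satisfied.
(c) = T OR F = true.
So (2) is not satisfied (F AND T AND T).
Overall = F OR F = false.

No — unlawful.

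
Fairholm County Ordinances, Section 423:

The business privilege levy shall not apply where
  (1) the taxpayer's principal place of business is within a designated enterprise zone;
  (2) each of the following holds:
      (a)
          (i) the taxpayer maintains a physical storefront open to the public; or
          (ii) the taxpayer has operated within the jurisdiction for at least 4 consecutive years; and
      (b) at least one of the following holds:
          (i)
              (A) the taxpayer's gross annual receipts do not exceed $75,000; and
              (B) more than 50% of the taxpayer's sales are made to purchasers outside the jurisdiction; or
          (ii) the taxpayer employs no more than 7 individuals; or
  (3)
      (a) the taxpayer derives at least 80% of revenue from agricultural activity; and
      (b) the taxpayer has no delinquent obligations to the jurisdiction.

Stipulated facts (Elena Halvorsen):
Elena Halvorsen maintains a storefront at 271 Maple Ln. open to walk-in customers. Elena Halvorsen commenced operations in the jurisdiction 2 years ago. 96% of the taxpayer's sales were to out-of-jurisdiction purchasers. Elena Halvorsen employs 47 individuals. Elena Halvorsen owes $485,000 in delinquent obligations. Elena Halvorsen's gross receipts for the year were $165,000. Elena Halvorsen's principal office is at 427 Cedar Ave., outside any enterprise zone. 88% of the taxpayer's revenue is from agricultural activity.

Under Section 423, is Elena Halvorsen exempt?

No — not exempt.

(1) in enterprise zone — fails.
(i) has storefront — holds.
(ii) ≥ 4 yrs in jurisdiction — fails.
(a): T OR F → true.
(A) receipts ≤ $75,000 — not satisfied.
(B) >50% out-of-jur. sales — met.
So (i) is not satisfied (F AND T).
(ii) ≤ 7 employees — not met.
So (b) is not satisfied (F OR F).
(2): T AND F → false.
(a) ≥80% agricultural — holds.
(b) no delinquency — not satisfied.
(3) = T AND F = false.
Overall: F OR F OR F → false.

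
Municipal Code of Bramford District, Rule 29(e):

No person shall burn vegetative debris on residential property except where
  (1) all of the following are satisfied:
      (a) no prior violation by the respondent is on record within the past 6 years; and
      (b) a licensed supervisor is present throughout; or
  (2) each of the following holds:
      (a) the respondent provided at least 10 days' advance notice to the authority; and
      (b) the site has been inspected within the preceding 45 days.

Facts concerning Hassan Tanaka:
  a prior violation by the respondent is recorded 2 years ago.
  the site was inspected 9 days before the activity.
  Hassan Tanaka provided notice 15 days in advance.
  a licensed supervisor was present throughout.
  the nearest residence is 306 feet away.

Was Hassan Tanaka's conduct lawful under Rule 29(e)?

(a) no prior violation — fails.
(b) supervisor present — holds.
(1) = F AND T = false.
(a) ≥10 days' notice — met.
(b) site inspected — satisfied.
(2) = T AND T = true.
Overall: F OR T → true.

Yes — lawful.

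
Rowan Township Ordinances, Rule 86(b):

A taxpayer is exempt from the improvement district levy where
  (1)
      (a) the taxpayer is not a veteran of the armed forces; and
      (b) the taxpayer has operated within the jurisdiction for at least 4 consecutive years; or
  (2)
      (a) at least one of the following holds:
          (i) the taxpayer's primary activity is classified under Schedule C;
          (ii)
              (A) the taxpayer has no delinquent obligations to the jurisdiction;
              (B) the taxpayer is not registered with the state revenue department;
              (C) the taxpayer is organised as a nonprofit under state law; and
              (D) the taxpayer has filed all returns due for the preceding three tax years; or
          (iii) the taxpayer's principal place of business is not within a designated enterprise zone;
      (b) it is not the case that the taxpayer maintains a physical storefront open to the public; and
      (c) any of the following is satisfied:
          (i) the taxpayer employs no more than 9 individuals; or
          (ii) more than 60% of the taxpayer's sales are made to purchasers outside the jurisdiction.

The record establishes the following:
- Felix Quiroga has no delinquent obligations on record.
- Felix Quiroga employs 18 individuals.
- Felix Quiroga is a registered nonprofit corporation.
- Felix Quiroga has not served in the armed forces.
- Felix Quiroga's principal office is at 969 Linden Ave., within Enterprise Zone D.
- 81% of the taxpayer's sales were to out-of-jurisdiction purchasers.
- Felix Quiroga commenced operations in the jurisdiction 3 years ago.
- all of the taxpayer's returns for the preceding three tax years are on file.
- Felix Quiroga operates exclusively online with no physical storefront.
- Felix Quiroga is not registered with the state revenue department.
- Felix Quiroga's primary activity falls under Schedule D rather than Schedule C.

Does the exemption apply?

(a) not (veteran) — satisfied.
(b) ≥ 4 yrs in jurisdiction — not met.
So (1) is not satisfied (T AND F).
(i) Schedule C activity — fails.
(A) no delinquency — met.
(B) not (state-registered) — satisfied.
(C) nonprofit — met.
(D) returns current — met.
(ii) = T AND T AND T AND T = true.
(iii) not (in enterprise zone) — not met.
(a) = F OR T OR F = true.
(b) not (has storefront) — satisfied.
(i) ≤ 9 employees — not met.
(ii) >60% out-of-jur. sales — satisfied.
(c): F OR T → true.
So (2) is satisfied (T AND T AND T).
So Overall is satisfied (F OR T).

Yes — exempt.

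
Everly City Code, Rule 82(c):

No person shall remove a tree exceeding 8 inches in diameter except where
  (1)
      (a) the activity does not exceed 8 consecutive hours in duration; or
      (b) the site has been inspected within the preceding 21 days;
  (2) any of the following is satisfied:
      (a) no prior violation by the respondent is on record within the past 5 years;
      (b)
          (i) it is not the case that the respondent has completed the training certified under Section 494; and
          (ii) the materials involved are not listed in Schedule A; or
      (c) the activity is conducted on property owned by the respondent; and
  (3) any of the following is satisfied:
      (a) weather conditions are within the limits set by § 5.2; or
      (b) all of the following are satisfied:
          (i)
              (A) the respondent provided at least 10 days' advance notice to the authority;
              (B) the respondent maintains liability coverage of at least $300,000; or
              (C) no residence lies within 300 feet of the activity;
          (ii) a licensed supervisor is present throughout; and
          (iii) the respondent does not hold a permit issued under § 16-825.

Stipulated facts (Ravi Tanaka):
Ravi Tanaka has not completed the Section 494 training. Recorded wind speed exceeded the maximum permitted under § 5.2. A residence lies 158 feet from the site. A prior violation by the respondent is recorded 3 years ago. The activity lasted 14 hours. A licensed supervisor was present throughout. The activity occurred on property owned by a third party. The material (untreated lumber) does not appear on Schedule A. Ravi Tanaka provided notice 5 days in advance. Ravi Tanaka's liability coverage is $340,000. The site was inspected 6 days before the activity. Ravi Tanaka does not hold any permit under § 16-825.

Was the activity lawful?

Yes — lawful.

(a) ≤ 8 hrs duration — not satisfied.
(b) site inspected — holds.
So (1) is satisfied (F OR T).
(a) no prior violation — not satisfied.
(i) not (training certified) — satisfied.
(ii) not (Schedule A material) — satisfied.
(b): T AND T → true.
(c) own property — not satisfied.
So (2) is satisfied (F OR T OR F).
(a) weather ok — not satisfied.
(A) ≥10 days' notice — not met.
(B) coverage ≥ $300,000 — holds.
(C) no residence in 300 ft — not met.
(i) = F OR T OR F = true.
(ii) supervisor present — holds.
(iii) not (holds permit) — holds.
(b) = T AND T AND T = true.
So (3) is satisfied (F OR T).
So Overall is satisfied (T AND T AND T).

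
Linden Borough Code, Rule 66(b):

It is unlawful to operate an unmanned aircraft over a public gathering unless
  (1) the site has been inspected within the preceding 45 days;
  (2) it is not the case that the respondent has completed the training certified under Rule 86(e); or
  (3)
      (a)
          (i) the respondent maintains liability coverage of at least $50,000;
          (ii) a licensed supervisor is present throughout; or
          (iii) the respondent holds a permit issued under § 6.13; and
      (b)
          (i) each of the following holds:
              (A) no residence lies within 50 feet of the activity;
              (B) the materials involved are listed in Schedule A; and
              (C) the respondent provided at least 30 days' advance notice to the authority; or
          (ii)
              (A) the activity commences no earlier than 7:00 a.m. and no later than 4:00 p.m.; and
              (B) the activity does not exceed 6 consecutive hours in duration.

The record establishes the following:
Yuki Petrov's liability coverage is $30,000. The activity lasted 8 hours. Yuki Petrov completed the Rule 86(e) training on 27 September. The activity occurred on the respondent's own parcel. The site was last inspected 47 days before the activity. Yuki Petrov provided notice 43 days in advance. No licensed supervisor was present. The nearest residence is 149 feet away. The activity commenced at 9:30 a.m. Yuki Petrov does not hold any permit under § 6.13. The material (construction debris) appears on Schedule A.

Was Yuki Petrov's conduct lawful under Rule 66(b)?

No — unlawful.

(1) site inspected — fails.
(2) not (training certified) — not met.
(i) coverage ≥ $50,000 — not satisfied.
(ii) supervisor present — not met.
(iii) holds permit — not satisfied.
(a): F OR F OR F → false.
(A) no residence in 50 ft — satisfied.
(B) Schedule A material — holds.
(C) ≥30 days' notice — satisfied.
(i): T AND T AND T → true.
(A) start within hours — holds.
(B) ≤ 6 hrs duration — not met.
(ii) = T AND F = false.
(b): T OR F → true.
So (3) is not satisfied (F AND T).
Overall: F OR F OR F → false.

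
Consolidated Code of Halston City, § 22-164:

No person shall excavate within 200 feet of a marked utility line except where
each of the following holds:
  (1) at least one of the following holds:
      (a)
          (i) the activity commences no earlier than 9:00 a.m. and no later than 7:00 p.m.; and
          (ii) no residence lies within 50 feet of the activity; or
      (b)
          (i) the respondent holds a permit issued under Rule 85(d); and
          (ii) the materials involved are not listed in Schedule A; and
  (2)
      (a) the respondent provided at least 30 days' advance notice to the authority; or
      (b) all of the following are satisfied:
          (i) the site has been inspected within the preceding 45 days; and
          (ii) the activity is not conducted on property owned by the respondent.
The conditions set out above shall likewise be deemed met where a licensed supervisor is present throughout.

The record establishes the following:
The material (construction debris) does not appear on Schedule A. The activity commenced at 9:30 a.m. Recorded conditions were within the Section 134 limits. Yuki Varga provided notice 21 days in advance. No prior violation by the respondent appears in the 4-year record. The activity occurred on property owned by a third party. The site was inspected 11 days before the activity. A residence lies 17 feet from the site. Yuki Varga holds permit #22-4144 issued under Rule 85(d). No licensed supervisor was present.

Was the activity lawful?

Yes — lawful.

(i) start within hours — satisfied.
(ii) no residence in 50 ft — not satisfied.
(a) = T AND F = false.
(i) holds permit — met.
(ii) not (Schedule A material) — met.
(b) = T AND T = true.
So (1) is satisfied (F OR T).
(a) ≥30 days' notice — fails.
(i) site inspected — met.
(ii) not (own property) — satisfied.
(b) = T AND T = true.
So (2) is satisfied (F OR T).
Overall: T AND T → true.
Exception (supervisor present) — not satisfied.
Result: main true OR exception false → true.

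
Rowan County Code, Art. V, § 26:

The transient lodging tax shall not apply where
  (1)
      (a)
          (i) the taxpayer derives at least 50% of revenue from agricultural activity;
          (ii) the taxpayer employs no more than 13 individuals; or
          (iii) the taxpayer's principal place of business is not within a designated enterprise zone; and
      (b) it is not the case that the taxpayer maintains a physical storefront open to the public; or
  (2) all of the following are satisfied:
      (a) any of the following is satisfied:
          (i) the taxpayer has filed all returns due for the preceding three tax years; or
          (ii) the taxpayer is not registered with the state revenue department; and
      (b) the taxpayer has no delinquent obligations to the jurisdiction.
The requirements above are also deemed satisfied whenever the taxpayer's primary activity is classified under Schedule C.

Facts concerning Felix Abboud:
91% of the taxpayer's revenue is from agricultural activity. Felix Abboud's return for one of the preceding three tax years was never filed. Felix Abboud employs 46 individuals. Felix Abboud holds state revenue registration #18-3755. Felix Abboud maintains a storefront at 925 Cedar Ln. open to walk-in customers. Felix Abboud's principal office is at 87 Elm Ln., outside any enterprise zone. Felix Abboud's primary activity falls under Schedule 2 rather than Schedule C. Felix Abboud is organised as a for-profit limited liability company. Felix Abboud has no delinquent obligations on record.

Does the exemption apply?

No — not exempt.

(i) ≥50% agricultural — met.
(ii) ≤ 13 employees — fails.
(iii) not (in enterprise zone) — met.
So (a) is satisfied (T OR F OR T).
(b) not (has storefront) — not met.
(1) = T AND F = false.
(i) returns current — not satisfied.
(ii) not (state-registered) — not met.
(a) = F OR F = false.
(b) no delinquency — holds.
(2) = F AND T = false.
So Overall is not satisfied (F OR F).
Exception (Schedule C activity) — not satisfied.
Result: main false OR exception false → false.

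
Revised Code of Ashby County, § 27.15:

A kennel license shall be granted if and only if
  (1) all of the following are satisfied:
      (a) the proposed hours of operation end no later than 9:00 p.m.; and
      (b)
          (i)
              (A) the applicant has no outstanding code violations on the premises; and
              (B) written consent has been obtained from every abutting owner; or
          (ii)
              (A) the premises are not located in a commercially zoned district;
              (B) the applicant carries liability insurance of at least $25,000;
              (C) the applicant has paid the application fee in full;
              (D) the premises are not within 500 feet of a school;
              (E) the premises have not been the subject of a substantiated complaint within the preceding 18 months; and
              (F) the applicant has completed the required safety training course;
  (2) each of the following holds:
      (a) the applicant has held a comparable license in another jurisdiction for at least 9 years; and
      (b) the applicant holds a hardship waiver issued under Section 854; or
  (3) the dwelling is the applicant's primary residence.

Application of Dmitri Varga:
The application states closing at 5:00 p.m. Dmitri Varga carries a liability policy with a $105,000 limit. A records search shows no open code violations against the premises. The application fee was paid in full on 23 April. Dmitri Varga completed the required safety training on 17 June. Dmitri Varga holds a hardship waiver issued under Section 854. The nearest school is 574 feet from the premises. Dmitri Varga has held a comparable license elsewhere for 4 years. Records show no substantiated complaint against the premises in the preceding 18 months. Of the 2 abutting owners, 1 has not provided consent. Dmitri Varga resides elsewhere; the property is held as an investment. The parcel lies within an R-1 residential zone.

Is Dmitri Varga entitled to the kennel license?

(a) closes by 9 p.m. — satisfied.
(A) no code violations — holds.
(B) all abutters consent — not satisfied.
(i): T AND F → false.
(A) not (commercially zoned) — met.
(B) insurance ≥ $25,000 — holds.
(C) fee paid — met.
(D) ≥500 ft from school — holds.
(E) no complaint in 18 mo. — satisfied.
(F) safety training — holds.
(ii) = T AND T AND T AND T AND T AND T = true.
(b) = F OR T = true.
So (1) is satisfied (T AND T).
(a) prior license ≥ 9 yr — not met.
(b) hardship waiver — met.
(2) = F AND T = false.
(3) primary residence — not met.
Overall: T OR F OR F → true.

Yes — granted.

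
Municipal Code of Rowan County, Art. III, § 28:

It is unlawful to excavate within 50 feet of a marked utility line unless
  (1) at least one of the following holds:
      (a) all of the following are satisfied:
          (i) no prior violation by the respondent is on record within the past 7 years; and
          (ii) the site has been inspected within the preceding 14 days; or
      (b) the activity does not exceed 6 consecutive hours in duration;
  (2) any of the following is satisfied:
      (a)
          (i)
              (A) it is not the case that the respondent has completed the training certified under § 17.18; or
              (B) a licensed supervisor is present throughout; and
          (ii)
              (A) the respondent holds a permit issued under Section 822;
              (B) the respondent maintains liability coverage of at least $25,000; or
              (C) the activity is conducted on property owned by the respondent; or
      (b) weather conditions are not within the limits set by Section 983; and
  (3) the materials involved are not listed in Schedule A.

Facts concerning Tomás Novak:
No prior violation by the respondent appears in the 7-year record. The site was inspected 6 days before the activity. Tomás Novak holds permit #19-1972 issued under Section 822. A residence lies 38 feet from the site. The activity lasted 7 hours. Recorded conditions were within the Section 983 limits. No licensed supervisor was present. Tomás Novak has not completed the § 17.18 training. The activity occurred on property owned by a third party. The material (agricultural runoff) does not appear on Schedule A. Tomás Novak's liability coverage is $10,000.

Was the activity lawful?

Yes — lawful.

(i) no prior violation — met.
(ii) site inspected — met.
(a): T AND T → true.
(b) ≤ 6 hrs duration — fails.
(1) = T OR F = true.
(A) not (training certified) — satisfied.
(B) supervisor present — not satisfied.
So (i) is satisfied (T OR F).
(A) holds permit — holds.
(B) coverage ≥ $25,000 — not met.
(C) own property — not met.
(ii) = T OR F OR F = true.
(a) = T AND T = true.
(b) not (weather ok) — fails.
(2) = T OR F = true.
(3) not (Schedule A material) — holds.
Overall = T AND T AND T = true.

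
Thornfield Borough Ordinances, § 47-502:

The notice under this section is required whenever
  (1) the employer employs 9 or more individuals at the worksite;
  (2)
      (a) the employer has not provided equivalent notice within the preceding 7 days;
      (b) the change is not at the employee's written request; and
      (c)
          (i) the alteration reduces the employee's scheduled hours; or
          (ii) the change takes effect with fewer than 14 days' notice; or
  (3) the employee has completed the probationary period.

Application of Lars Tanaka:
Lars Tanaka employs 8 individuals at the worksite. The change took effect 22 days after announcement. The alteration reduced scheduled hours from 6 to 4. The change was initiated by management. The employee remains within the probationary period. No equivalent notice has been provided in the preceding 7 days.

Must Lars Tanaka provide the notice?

(1) ≥ 9 at site — not satisfied.
(a) no recent notice — satisfied.
(b) not employee-requested — satisfied.
(i) hours reduced — met.
(ii) < 14 days' notice — fails.
(c): T OR F → true.
So (2) is satisfied (T AND T AND T).
(3) past probation — fails.
Overall = F OR T OR F = true.

Yes — required.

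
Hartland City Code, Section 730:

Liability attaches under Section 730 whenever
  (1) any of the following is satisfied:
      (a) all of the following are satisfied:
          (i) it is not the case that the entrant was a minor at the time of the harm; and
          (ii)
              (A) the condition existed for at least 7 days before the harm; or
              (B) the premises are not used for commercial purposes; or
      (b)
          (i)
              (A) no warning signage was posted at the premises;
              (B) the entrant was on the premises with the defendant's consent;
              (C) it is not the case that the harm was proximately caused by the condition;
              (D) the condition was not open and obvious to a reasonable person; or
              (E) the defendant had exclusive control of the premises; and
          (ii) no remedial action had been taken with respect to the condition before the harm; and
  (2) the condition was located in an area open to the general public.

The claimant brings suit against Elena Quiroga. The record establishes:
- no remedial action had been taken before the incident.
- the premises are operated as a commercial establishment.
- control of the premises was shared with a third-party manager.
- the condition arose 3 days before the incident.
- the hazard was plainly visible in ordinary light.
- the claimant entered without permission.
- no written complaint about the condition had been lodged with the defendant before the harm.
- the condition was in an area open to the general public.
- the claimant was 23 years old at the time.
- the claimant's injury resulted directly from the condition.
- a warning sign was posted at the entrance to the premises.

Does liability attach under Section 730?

(i) not (entrant a minor) — met.
(A) condition ≥7 days old — not met.
(B) not (commercial use) — fails.
So (ii) is not satisfied (F OR F).
So (a) is not satisfied (T AND F).
(A) no signage posted — not met.
(B) consent to enter — fails.
(C) not (proximate cause) — not met.
(D) not open/obvious — not met.
(E) exclusive control — not satisfied.
(i): F OR F OR F OR F OR F → false.
(ii) no remedial action — met.
So (b) is not satisfied (F AND T).
So (1) is not satisfied (F OR F).
(2) public area — satisfied.
Overall = F AND T = false.

No — not liable.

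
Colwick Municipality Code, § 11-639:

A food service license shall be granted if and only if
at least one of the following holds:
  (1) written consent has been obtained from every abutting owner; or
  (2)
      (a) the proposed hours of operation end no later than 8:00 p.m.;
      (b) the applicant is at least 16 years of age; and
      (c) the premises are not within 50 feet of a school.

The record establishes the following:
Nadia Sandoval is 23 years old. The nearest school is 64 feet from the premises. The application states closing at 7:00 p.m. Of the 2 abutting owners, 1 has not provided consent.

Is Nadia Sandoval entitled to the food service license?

Yes — granted.

(1) all abutters consent — fails.
(a) closes by 8 p.m. — holds.
(b) age ≥ 16 — met.
(c) ≥50 ft from school — satisfied.
So (2) is satisfied (T AND T AND T).
Overall = F OR T = true.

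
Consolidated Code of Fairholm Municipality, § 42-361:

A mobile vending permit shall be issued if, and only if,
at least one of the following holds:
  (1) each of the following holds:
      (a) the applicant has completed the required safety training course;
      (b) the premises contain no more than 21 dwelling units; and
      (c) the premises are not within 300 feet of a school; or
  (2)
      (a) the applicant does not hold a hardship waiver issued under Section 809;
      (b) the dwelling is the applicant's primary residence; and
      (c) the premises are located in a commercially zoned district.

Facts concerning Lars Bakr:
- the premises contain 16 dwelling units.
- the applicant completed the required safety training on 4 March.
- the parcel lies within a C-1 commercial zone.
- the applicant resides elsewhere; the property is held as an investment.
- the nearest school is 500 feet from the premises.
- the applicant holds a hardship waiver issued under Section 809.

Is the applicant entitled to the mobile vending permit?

Yes — granted.

(a) safety training — met.
(b) ≤ 21 units — holds.
(c) ≥300 ft from school — met.
(1) = T AND T AND T = true.
(a) not (hardship waiver) — not satisfied.
(b) primary residence — fails.
(c) commercially zoned — holds.
(2): F AND F AND T → false.
Overall: T OR F → true.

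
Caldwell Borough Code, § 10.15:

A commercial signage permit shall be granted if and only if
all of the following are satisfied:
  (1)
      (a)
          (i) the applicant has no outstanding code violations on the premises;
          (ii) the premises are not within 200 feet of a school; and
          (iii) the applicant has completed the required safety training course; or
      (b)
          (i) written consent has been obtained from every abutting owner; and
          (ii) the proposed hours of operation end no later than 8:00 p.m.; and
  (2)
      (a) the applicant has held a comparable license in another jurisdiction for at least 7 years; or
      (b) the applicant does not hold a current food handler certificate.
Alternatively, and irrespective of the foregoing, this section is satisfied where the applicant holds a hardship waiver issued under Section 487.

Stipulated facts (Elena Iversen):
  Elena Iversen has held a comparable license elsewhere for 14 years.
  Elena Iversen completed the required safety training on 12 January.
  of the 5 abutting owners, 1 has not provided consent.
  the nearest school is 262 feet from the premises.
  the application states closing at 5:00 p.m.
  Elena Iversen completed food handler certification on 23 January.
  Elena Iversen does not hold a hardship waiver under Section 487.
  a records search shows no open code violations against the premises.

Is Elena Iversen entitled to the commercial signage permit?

(i) no code violations — satisfied.
(ii) ≥200 ft from school — satisfied.
(iii) safety training — holds.
So (a) is satisfied (T AND T AND T).
(i) all abutters consent — not satisfied.
(ii) closes by 8 p.m. — met.
(b) = F AND T = false.
(1): T OR F → true.
(a) prior license ≥ 7 yr — satisfied.
(b) not (food handler cert.) — not satisfied.
(2) = T OR F = true.
So Overall is satisfied (T AND T).
Exception (hardship waiver) — not satisfied.
Result: main true OR exception false → true.

Yes — granted.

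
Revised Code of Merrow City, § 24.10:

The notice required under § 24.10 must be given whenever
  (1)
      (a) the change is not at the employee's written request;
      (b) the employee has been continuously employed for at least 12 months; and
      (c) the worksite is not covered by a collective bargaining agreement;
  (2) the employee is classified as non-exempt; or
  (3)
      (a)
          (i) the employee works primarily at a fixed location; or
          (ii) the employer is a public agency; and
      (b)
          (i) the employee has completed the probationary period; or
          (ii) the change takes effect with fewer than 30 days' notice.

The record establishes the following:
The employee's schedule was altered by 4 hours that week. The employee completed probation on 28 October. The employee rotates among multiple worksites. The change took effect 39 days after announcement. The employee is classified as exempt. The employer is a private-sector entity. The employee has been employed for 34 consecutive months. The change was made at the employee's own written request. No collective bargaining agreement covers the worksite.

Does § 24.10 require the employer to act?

No — not required.

(a) not employee-requested — not satisfied.
(b) tenure ≥ 12 mo. — holds.
(c) no CBA — satisfied.
So (1) is not satisfied (F AND T AND T).
(2) non-exempt — fails.
(i) fixed location — fails.
(ii) public agency — fails.
(a): F OR F → false.
(i) past probation — satisfied.
(ii) < 30 days' notice — not satisfied.
So (b) is satisfied (T OR F).
So (3) is not satisfied (F AND T).
Overall = F OR F OR F = false.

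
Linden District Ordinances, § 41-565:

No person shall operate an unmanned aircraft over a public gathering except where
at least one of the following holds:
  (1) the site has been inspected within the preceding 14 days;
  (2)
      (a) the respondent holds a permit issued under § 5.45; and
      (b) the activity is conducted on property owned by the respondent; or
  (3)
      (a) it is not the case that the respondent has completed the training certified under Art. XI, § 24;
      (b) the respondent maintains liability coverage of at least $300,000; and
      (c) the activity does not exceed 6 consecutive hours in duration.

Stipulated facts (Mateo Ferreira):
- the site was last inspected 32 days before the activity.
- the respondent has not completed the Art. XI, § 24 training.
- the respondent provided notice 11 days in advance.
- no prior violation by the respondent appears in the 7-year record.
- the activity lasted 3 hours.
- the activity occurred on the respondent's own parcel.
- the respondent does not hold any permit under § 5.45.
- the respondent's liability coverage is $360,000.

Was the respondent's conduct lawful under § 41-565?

Yes — lawful.

(1) site inspected — fails.
(a) holds permit — not met.
(b) own property — satisfied.
(2) = F AND T = false.
(a) not (training certified) — holds.
(b) coverage ≥ $300,000 — satisfied.
(c) ≤ 6 hrs duration — satisfied.
So (3) is satisfied (T AND T AND T).
Overall: F OR F OR T → true.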